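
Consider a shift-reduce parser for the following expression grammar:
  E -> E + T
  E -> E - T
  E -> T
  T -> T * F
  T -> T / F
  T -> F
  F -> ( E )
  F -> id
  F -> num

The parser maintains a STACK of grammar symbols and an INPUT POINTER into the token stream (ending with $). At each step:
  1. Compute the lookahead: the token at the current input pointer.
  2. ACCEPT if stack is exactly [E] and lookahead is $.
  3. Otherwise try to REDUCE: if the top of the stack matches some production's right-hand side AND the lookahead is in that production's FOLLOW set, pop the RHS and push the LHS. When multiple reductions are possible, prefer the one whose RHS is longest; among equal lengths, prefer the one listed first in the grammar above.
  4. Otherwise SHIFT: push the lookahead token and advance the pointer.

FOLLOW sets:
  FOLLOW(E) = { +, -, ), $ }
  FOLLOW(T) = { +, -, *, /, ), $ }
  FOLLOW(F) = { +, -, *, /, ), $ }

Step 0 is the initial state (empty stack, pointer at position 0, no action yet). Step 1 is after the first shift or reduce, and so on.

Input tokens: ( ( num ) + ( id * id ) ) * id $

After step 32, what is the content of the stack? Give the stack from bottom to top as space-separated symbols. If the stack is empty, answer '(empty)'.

Answer: E

Derivation:
Step 1: shift (. Stack=[(] ptr=1 lookahead=( remaining=[( num ) + ( id * id ) ) * id $]
Step 2: shift (. Stack=[( (] ptr=2 lookahead=num remaining=[num ) + ( id * id ) ) * id $]
Step 3: shift num. Stack=[( ( num] ptr=3 lookahead=) remaining=[) + ( id * id ) ) * id $]
Step 4: reduce F->num. Stack=[( ( F] ptr=3 lookahead=) remaining=[) + ( id * id ) ) * id $]
Step 5: reduce T->F. Stack=[( ( T] ptr=3 lookahead=) remaining=[) + ( id * id ) ) * id $]
Step 6: reduce E->T. Stack=[( ( E] ptr=3 lookahead=) remaining=[) + ( id * id ) ) * id $]
Step 7: shift ). Stack=[( ( E )] ptr=4 lookahead=+ remaining=[+ ( id * id ) ) * id $]
Step 8: reduce F->( E ). Stack=[( F] ptr=4 lookahead=+ remaining=[+ ( id * id ) ) * id $]
Step 9: reduce T->F. Stack=[( T] ptr=4 lookahead=+ remaining=[+ ( id * id ) ) * id $]
Step 10: reduce E->T. Stack=[( E] ptr=4 lookahead=+ remaining=[+ ( id * id ) ) * id $]
Step 11: shift +. Stack=[( E +] ptr=5 lookahead=( remaining=[( id * id ) ) * id $]
Step 12: shift (. Stack=[( E + (] ptr=6 lookahead=id remaining=[id * id ) ) * id $]
Step 13: shift id. Stack=[( E + ( id] ptr=7 lookahead=* remaining=[* id ) ) * id $]
Step 14: reduce F->id. Stack=[( E + ( F] ptr=7 lookahead=* remaining=[* id ) ) * id $]
Step 15: reduce T->F. Stack=[( E + ( T] ptr=7 lookahead=* remaining=[* id ) ) * id $]
Step 16: shift *. Stack=[( E + ( T *] ptr=8 lookahead=id remaining=[id ) ) * id $]
Step 17: shift id. Stack=[( E + ( T * id] ptr=9 lookahead=) remaining=[) ) * id $]
Step 18: reduce F->id. Stack=[( E + ( T * F] ptr=9 lookahead=) remaining=[) ) * id $]
Step 19: reduce T->T * F. Stack=[( E + ( T] ptr=9 lookahead=) remaining=[) ) * id $]
Step 20: reduce E->T. Stack=[( E + ( E] ptr=9 lookahead=) remaining=[) ) * id $]
Step 21: shift ). Stack=[( E + ( E )] ptr=10 lookahead=) remaining=[) * id $]
Step 22: reduce F->( E ). Stack=[( E + F] ptr=10 lookahead=) remaining=[) * id $]
Step 23: reduce T->F. Stack=[( E + T] ptr=10 lookahead=) remaining=[) * id $]
Step 24: reduce E->E + T. Stack=[( E] ptr=10 lookahead=) remaining=[) * id $]
Step 25: shift ). Stack=[( E )] ptr=11 lookahead=* remaining=[* id $]
Step 26: reduce F->( E ). Stack=[F] ptr=11 lookahead=* remaining=[* id $]
Step 27: reduce T->F. Stack=[T] ptr=11 lookahead=* remaining=[* id $]
Step 28: shift *. Stack=[T *] ptr=12 lookahead=id remaining=[id $]
Step 29: shift id. Stack=[T * id] ptr=13 lookahead=$ remaining=[$]
Step 30: reduce F->id. Stack=[T * F] ptr=13 lookahead=$ remaining=[$]
Step 31: reduce T->T * F. Stack=[T] ptr=13 lookahead=$ remaining=[$]
Step 32: reduce E->T. Stack=[E] ptr=13 lookahead=$ remaining=[$]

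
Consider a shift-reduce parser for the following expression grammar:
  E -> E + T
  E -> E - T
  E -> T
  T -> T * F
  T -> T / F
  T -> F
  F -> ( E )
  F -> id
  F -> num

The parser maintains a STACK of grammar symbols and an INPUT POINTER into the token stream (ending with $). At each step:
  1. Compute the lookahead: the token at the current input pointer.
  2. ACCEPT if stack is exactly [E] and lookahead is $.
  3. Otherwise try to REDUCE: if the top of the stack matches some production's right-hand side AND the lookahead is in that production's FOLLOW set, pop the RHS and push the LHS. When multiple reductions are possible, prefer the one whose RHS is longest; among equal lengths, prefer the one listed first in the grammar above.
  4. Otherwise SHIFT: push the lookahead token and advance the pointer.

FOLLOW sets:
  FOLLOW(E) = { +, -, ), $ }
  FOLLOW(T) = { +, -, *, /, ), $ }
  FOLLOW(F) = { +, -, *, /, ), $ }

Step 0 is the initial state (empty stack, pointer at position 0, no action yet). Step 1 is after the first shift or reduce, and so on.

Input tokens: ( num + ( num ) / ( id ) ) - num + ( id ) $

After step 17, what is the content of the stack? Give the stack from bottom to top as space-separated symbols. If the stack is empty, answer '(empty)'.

Step 1: shift (. Stack=[(] ptr=1 lookahead=num remaining=[num + ( num ) / ( id ) ) - num + ( id ) $]
Step 2: shift num. Stack=[( num] ptr=2 lookahead=+ remaining=[+ ( num ) / ( id ) ) - num + ( id ) $]
Step 3: reduce F->num. Stack=[( F] ptr=2 lookahead=+ remaining=[+ ( num ) / ( id ) ) - num + ( id ) $]
Step 4: reduce T->F. Stack=[( T] ptr=2 lookahead=+ remaining=[+ ( num ) / ( id ) ) - num + ( id ) $]
Step 5: reduce E->T. Stack=[( E] ptr=2 lookahead=+ remaining=[+ ( num ) / ( id ) ) - num + ( id ) $]
Step 6: shift +. Stack=[( E +] ptr=3 lookahead=( remaining=[( num ) / ( id ) ) - num + ( id ) $]
Step 7: shift (. Stack=[( E + (] ptr=4 lookahead=num remaining=[num ) / ( id ) ) - num + ( id ) $]
Step 8: shift num. Stack=[( E + ( num] ptr=5 lookahead=) remaining=[) / ( id ) ) - num + ( id ) $]
Step 9: reduce F->num. Stack=[( E + ( F] ptr=5 lookahead=) remaining=[) / ( id ) ) - num + ( id ) $]
Step 10: reduce T->F. Stack=[( E + ( T] ptr=5 lookahead=) remaining=[) / ( id ) ) - num + ( id ) $]
Step 11: reduce E->T. Stack=[( E + ( E] ptr=5 lookahead=) remaining=[) / ( id ) ) - num + ( id ) $]
Step 12: shift ). Stack=[( E + ( E )] ptr=6 lookahead=/ remaining=[/ ( id ) ) - num + ( id ) $]
Step 13: reduce F->( E ). Stack=[( E + F] ptr=6 lookahead=/ remaining=[/ ( id ) ) - num + ( id ) $]
Step 14: reduce T->F. Stack=[( E + T] ptr=6 lookahead=/ remaining=[/ ( id ) ) - num + ( id ) $]
Step 15: shift /. Stack=[( E + T /] ptr=7 lookahead=( remaining=[( id ) ) - num + ( id ) $]
Step 16: shift (. Stack=[( E + T / (] ptr=8 lookahead=id remaining=[id ) ) - num + ( id ) $]
Step 17: shift id. Stack=[( E + T / ( id] ptr=9 lookahead=) remaining=[) ) - num + ( id ) $]

Answer: ( E + T / ( id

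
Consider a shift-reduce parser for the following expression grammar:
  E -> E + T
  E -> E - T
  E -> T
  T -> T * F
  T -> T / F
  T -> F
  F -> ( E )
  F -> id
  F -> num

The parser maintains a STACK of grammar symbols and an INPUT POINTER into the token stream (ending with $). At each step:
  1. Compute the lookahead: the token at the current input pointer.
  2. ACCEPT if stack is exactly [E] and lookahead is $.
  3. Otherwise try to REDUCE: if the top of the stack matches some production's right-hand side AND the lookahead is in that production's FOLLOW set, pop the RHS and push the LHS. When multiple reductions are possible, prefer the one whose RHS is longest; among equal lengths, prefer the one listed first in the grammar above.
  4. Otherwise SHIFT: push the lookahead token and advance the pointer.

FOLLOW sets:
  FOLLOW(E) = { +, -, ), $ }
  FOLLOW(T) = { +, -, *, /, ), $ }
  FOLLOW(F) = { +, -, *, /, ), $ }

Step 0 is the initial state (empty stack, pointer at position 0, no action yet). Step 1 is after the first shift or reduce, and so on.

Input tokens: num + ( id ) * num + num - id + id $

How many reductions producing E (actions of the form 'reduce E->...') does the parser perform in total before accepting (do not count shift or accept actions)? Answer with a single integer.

Step 1: shift num. Stack=[num] ptr=1 lookahead=+ remaining=[+ ( id ) * num + num - id + id $]
Step 2: reduce F->num. Stack=[F] ptr=1 lookahead=+ remaining=[+ ( id ) * num + num - id + id $]
Step 3: reduce T->F. Stack=[T] ptr=1 lookahead=+ remaining=[+ ( id ) * num + num - id + id $]
Step 4: reduce E->T. Stack=[E] ptr=1 lookahead=+ remaining=[+ ( id ) * num + num - id + id $]
Step 5: shift +. Stack=[E +] ptr=2 lookahead=( remaining=[( id ) * num + num - id + id $]
Step 6: shift (. Stack=[E + (] ptr=3 lookahead=id remaining=[id ) * num + num - id + id $]
Step 7: shift id. Stack=[E + ( id] ptr=4 lookahead=) remaining=[) * num + num - id + id $]
Step 8: reduce F->id. Stack=[E + ( F] ptr=4 lookahead=) remaining=[) * num + num - id + id $]
Step 9: reduce T->F. Stack=[E + ( T] ptr=4 lookahead=) remaining=[) * num + num - id + id $]
Step 10: reduce E->T. Stack=[E + ( E] ptr=4 lookahead=) remaining=[) * num + num - id + id $]
Step 11: shift ). Stack=[E + ( E )] ptr=5 lookahead=* remaining=[* num + num - id + id $]
Step 12: reduce F->( E ). Stack=[E + F] ptr=5 lookahead=* remaining=[* num + num - id + id $]
Step 13: reduce T->F. Stack=[E + T] ptr=5 lookahead=* remaining=[* num + num - id + id $]
Step 14: shift *. Stack=[E + T *] ptr=6 lookahead=num remaining=[num + num - id + id $]
Step 15: shift num. Stack=[E + T * num] ptr=7 lookahead=+ remaining=[+ num - id + id $]
Step 16: reduce F->num. Stack=[E + T * F] ptr=7 lookahead=+ remaining=[+ num - id + id $]
Step 17: reduce T->T * F. Stack=[E + T] ptr=7 lookahead=+ remaining=[+ num - id + id $]
Step 18: reduce E->E + T. Stack=[E] ptr=7 lookahead=+ remaining=[+ num - id + id $]
Step 19: shift +. Stack=[E +] ptr=8 lookahead=num remaining=[num - id + id $]
Step 20: shift num. Stack=[E + num] ptr=9 lookahead=- remaining=[- id + id $]
Step 21: reduce F->num. Stack=[E + F] ptr=9 lookahead=- remaining=[- id + id $]
Step 22: reduce T->F. Stack=[E + T] ptr=9 lookahead=- remaining=[- id + id $]
Step 23: reduce E->E + T. Stack=[E] ptr=9 lookahead=- remaining=[- id + id $]
Step 24: shift -. Stack=[E -] ptr=10 lookahead=id remaining=[id + id $]
Step 25: shift id. Stack=[E - id] ptr=11 lookahead=+ remaining=[+ id $]
Step 26: reduce F->id. Stack=[E - F] ptr=11 lookahead=+ remaining=[+ id $]
Step 27: reduce T->F. Stack=[E - T] ptr=11 lookahead=+ remaining=[+ id $]
Step 28: reduce E->E - T. Stack=[E] ptr=11 lookahead=+ remaining=[+ id $]
Step 29: shift +. Stack=[E +] ptr=12 lookahead=id remaining=[id $]
Step 30: shift id. Stack=[E + id] ptr=13 lookahead=$ remaining=[$]
Step 31: reduce F->id. Stack=[E + F] ptr=13 lookahead=$ remaining=[$]
Step 32: reduce T->F. Stack=[E + T] ptr=13 lookahead=$ remaining=[$]
Step 33: reduce E->E + T. Stack=[E] ptr=13 lookahead=$ remaining=[$]
Step 34: accept. Stack=[E] ptr=13 lookahead=$ remaining=[$]

Answer: 6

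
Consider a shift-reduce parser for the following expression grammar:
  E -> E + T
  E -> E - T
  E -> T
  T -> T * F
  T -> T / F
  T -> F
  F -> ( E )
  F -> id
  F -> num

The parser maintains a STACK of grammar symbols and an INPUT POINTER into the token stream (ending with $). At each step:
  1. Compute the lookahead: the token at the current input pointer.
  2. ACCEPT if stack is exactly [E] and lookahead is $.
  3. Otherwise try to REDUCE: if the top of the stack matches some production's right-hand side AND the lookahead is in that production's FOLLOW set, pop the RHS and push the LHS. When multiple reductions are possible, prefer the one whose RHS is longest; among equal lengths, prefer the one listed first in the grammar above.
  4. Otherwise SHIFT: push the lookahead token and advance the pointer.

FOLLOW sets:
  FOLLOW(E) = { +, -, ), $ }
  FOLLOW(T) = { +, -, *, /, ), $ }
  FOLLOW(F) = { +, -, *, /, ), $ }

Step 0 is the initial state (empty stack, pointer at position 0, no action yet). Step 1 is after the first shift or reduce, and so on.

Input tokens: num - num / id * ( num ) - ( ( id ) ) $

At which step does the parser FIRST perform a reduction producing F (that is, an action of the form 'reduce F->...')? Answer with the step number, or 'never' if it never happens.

Step 1: shift num. Stack=[num] ptr=1 lookahead=- remaining=[- num / id * ( num ) - ( ( id ) ) $]
Step 2: reduce F->num. Stack=[F] ptr=1 lookahead=- remaining=[- num / id * ( num ) - ( ( id ) ) $]

Answer: 2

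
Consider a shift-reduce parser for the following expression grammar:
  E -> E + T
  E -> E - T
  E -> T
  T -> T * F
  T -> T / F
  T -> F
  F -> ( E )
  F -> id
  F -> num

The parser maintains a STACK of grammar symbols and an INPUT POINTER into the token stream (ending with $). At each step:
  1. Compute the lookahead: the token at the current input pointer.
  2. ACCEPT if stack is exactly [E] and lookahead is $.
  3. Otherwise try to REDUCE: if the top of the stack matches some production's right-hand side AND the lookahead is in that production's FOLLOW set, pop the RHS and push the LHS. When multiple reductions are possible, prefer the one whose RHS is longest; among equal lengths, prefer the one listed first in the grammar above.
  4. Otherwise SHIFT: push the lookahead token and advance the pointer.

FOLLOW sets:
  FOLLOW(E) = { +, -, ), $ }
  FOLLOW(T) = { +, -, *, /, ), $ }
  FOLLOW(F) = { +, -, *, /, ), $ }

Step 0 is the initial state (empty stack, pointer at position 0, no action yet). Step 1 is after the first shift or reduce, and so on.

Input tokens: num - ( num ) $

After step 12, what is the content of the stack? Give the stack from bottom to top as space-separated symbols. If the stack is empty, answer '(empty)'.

Step 1: shift num. Stack=[num] ptr=1 lookahead=- remaining=[- ( num ) $]
Step 2: reduce F->num. Stack=[F] ptr=1 lookahead=- remaining=[- ( num ) $]
Step 3: reduce T->F. Stack=[T] ptr=1 lookahead=- remaining=[- ( num ) $]
Step 4: reduce E->T. Stack=[E] ptr=1 lookahead=- remaining=[- ( num ) $]
Step 5: shift -. Stack=[E -] ptr=2 lookahead=( remaining=[( num ) $]
Step 6: shift (. Stack=[E - (] ptr=3 lookahead=num remaining=[num ) $]
Step 7: shift num. Stack=[E - ( num] ptr=4 lookahead=) remaining=[) $]
Step 8: reduce F->num. Stack=[E - ( F] ptr=4 lookahead=) remaining=[) $]
Step 9: reduce T->F. Stack=[E - ( T] ptr=4 lookahead=) remaining=[) $]
Step 10: reduce E->T. Stack=[E - ( E] ptr=4 lookahead=) remaining=[) $]
Step 11: shift ). Stack=[E - ( E )] ptr=5 lookahead=$ remaining=[$]
Step 12: reduce F->( E ). Stack=[E - F] ptr=5 lookahead=$ remaining=[$]

Answer: E - F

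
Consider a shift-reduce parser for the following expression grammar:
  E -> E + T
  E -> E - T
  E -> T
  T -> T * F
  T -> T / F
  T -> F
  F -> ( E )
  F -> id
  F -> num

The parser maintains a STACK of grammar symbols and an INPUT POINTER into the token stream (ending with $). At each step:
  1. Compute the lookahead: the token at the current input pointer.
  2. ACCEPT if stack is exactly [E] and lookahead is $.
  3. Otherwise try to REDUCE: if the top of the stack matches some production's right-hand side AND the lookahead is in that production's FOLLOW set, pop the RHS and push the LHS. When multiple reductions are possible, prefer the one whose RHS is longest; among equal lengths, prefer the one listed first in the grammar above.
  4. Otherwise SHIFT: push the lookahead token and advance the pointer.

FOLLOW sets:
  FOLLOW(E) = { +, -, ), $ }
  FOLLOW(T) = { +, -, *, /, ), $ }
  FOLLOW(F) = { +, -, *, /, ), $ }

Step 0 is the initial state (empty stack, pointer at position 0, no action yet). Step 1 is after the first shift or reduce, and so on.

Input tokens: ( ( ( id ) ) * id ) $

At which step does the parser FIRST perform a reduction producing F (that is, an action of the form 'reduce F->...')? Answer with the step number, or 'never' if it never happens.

Answer: 5

Derivation:
Step 1: shift (. Stack=[(] ptr=1 lookahead=( remaining=[( ( id ) ) * id ) $]
Step 2: shift (. Stack=[( (] ptr=2 lookahead=( remaining=[( id ) ) * id ) $]
Step 3: shift (. Stack=[( ( (] ptr=3 lookahead=id remaining=[id ) ) * id ) $]
Step 4: shift id. Stack=[( ( ( id] ptr=4 lookahead=) remaining=[) ) * id ) $]
Step 5: reduce F->id. Stack=[( ( ( F] ptr=4 lookahead=) remaining=[) ) * id ) $]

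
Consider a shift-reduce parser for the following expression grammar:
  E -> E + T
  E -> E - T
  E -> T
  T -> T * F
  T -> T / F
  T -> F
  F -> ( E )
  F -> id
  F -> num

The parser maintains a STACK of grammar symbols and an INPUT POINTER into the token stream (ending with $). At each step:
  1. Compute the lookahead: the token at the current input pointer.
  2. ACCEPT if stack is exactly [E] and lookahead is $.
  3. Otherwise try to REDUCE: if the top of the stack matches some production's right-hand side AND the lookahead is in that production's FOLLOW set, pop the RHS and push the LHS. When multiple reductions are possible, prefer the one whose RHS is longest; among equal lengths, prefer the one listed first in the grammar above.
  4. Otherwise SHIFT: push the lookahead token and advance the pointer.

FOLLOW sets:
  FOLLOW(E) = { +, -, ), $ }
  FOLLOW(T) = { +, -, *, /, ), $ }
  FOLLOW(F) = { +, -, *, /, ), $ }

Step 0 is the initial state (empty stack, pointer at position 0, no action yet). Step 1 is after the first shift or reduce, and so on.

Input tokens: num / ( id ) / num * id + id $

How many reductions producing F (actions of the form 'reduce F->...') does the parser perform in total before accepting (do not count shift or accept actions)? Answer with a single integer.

Answer: 6

Derivation:
Step 1: shift num. Stack=[num] ptr=1 lookahead=/ remaining=[/ ( id ) / num * id + id $]
Step 2: reduce F->num. Stack=[F] ptr=1 lookahead=/ remaining=[/ ( id ) / num * id + id $]
Step 3: reduce T->F. Stack=[T] ptr=1 lookahead=/ remaining=[/ ( id ) / num * id + id $]
Step 4: shift /. Stack=[T /] ptr=2 lookahead=( remaining=[( id ) / num * id + id $]
Step 5: shift (. Stack=[T / (] ptr=3 lookahead=id remaining=[id ) / num * id + id $]
Step 6: shift id. Stack=[T / ( id] ptr=4 lookahead=) remaining=[) / num * id + id $]
Step 7: reduce F->id. Stack=[T / ( F] ptr=4 lookahead=) remaining=[) / num * id + id $]
Step 8: reduce T->F. Stack=[T / ( T] ptr=4 lookahead=) remaining=[) / num * id + id $]
Step 9: reduce E->T. Stack=[T / ( E] ptr=4 lookahead=) remaining=[) / num * id + id $]
Step 10: shift ). Stack=[T / ( E )] ptr=5 lookahead=/ remaining=[/ num * id + id $]
Step 11: reduce F->( E ). Stack=[T / F] ptr=5 lookahead=/ remaining=[/ num * id + id $]
Step 12: reduce T->T / F. Stack=[T] ptr=5 lookahead=/ remaining=[/ num * id + id $]
Step 13: shift /. Stack=[T /] ptr=6 lookahead=num remaining=[num * id + id $]
Step 14: shift num. Stack=[T / num] ptr=7 lookahead=* remaining=[* id + id $]
Step 15: reduce F->num. Stack=[T / F] ptr=7 lookahead=* remaining=[* id + id $]
Step 16: reduce T->T / F. Stack=[T] ptr=7 lookahead=* remaining=[* id + id $]
Step 17: shift *. Stack=[T *] ptr=8 lookahead=id remaining=[id + id $]
Step 18: shift id. Stack=[T * id] ptr=9 lookahead=+ remaining=[+ id $]
Step 19: reduce F->id. Stack=[T * F] ptr=9 lookahead=+ remaining=[+ id $]
Step 20: reduce T->T * F. Stack=[T] ptr=9 lookahead=+ remaining=[+ id $]
Step 21: reduce E->T. Stack=[E] ptr=9 lookahead=+ remaining=[+ id $]
Step 22: shift +. Stack=[E +] ptr=10 lookahead=id remaining=[id $]
Step 23: shift id. Stack=[E + id] ptr=11 lookahead=$ remaining=[$]
Step 24: reduce F->id. Stack=[E + F] ptr=11 lookahead=$ remaining=[$]
Step 25: reduce T->F. Stack=[E + T] ptr=11 lookahead=$ remaining=[$]
Step 26: reduce E->E + T. Stack=[E] ptr=11 lookahead=$ remaining=[$]
Step 27: accept. Stack=[E] ptr=11 lookahead=$ remaining=[$]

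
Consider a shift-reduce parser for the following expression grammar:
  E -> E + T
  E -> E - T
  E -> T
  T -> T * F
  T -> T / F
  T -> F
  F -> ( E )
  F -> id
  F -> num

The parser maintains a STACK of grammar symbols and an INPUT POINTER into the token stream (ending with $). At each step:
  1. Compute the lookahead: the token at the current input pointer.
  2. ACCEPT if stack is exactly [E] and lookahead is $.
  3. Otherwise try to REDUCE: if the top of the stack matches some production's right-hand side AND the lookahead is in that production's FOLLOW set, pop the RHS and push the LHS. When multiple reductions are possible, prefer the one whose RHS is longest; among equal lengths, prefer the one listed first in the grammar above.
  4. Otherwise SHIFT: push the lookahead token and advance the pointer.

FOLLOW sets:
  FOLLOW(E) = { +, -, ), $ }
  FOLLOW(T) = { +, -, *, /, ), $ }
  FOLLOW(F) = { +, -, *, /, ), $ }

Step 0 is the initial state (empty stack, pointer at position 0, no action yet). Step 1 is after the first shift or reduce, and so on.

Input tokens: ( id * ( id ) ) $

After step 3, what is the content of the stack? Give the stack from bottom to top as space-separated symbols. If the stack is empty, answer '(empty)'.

Answer: ( F

Derivation:
Step 1: shift (. Stack=[(] ptr=1 lookahead=id remaining=[id * ( id ) ) $]
Step 2: shift id. Stack=[( id] ptr=2 lookahead=* remaining=[* ( id ) ) $]
Step 3: reduce F->id. Stack=[( F] ptr=2 lookahead=* remaining=[* ( id ) ) $]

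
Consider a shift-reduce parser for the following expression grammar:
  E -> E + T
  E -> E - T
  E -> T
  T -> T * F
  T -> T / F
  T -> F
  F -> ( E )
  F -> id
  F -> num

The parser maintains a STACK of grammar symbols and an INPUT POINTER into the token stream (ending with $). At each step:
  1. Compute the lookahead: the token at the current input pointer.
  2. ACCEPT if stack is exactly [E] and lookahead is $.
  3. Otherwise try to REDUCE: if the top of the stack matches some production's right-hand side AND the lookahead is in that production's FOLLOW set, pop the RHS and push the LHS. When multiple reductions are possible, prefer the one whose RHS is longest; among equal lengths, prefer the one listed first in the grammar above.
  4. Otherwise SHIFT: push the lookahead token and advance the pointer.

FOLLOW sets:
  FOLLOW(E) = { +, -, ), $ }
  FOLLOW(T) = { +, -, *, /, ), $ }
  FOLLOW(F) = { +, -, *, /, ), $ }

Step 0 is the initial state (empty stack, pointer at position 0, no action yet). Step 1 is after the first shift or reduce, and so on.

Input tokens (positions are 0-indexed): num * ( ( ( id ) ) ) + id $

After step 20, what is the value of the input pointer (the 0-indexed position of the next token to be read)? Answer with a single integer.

Answer: 9

Derivation:
Step 1: shift num. Stack=[num] ptr=1 lookahead=* remaining=[* ( ( ( id ) ) ) + id $]
Step 2: reduce F->num. Stack=[F] ptr=1 lookahead=* remaining=[* ( ( ( id ) ) ) + id $]
Step 3: reduce T->F. Stack=[T] ptr=1 lookahead=* remaining=[* ( ( ( id ) ) ) + id $]
Step 4: shift *. Stack=[T *] ptr=2 lookahead=( remaining=[( ( ( id ) ) ) + id $]
Step 5: shift (. Stack=[T * (] ptr=3 lookahead=( remaining=[( ( id ) ) ) + id $]
Step 6: shift (. Stack=[T * ( (] ptr=4 lookahead=( remaining=[( id ) ) ) + id $]
Step 7: shift (. Stack=[T * ( ( (] ptr=5 lookahead=id remaining=[id ) ) ) + id $]
Step 8: shift id. Stack=[T * ( ( ( id] ptr=6 lookahead=) remaining=[) ) ) + id $]
Step 9: reduce F->id. Stack=[T * ( ( ( F] ptr=6 lookahead=) remaining=[) ) ) + id $]
Step 10: reduce T->F. Stack=[T * ( ( ( T] ptr=6 lookahead=) remaining=[) ) ) + id $]
Step 11: reduce E->T. Stack=[T * ( ( ( E] ptr=6 lookahead=) remaining=[) ) ) + id $]
Step 12: shift ). Stack=[T * ( ( ( E )] ptr=7 lookahead=) remaining=[) ) + id $]
Step 13: reduce F->( E ). Stack=[T * ( ( F] ptr=7 lookahead=) remaining=[) ) + id $]
Step 14: reduce T->F. Stack=[T * ( ( T] ptr=7 lookahead=) remaining=[) ) + id $]
Step 15: reduce E->T. Stack=[T * ( ( E] ptr=7 lookahead=) remaining=[) ) + id $]
Step 16: shift ). Stack=[T * ( ( E )] ptr=8 lookahead=) remaining=[) + id $]
Step 17: reduce F->( E ). Stack=[T * ( F] ptr=8 lookahead=) remaining=[) + id $]
Step 18: reduce T->F. Stack=[T * ( T] ptr=8 lookahead=) remaining=[) + id $]
Step 19: reduce E->T. Stack=[T * ( E] ptr=8 lookahead=) remaining=[) + id $]
Step 20: shift ). Stack=[T * ( E )] ptr=9 lookahead=+ remaining=[+ id $]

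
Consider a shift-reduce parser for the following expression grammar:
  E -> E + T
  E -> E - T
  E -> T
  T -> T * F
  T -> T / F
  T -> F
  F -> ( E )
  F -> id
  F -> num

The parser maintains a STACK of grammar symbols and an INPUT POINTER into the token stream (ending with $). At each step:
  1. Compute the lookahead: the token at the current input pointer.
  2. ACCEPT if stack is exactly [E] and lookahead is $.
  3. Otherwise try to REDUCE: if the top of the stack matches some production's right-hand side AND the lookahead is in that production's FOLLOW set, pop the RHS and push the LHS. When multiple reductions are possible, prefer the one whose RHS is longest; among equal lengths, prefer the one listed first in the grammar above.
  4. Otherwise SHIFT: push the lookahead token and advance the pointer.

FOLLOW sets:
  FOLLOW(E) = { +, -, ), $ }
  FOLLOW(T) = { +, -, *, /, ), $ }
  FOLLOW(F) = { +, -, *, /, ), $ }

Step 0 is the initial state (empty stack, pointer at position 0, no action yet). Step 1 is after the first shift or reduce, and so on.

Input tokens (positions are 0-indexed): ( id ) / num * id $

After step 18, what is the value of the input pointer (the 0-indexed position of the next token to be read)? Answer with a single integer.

Step 1: shift (. Stack=[(] ptr=1 lookahead=id remaining=[id ) / num * id $]
Step 2: shift id. Stack=[( id] ptr=2 lookahead=) remaining=[) / num * id $]
Step 3: reduce F->id. Stack=[( F] ptr=2 lookahead=) remaining=[) / num * id $]
Step 4: reduce T->F. Stack=[( T] ptr=2 lookahead=) remaining=[) / num * id $]
Step 5: reduce E->T. Stack=[( E] ptr=2 lookahead=) remaining=[) / num * id $]
Step 6: shift ). Stack=[( E )] ptr=3 lookahead=/ remaining=[/ num * id $]
Step 7: reduce F->( E ). Stack=[F] ptr=3 lookahead=/ remaining=[/ num * id $]
Step 8: reduce T->F. Stack=[T] ptr=3 lookahead=/ remaining=[/ num * id $]
Step 9: shift /. Stack=[T /] ptr=4 lookahead=num remaining=[num * id $]
Step 10: shift num. Stack=[T / num] ptr=5 lookahead=* remaining=[* id $]
Step 11: reduce F->num. Stack=[T / F] ptr=5 lookahead=* remaining=[* id $]
Step 12: reduce T->T / F. Stack=[T] ptr=5 lookahead=* remaining=[* id $]
Step 13: shift *. Stack=[T *] ptr=6 lookahead=id remaining=[id $]
Step 14: shift id. Stack=[T * id] ptr=7 lookahead=$ remaining=[$]
Step 15: reduce F->id. Stack=[T * F] ptr=7 lookahead=$ remaining=[$]
Step 16: reduce T->T * F. Stack=[T] ptr=7 lookahead=$ remaining=[$]
Step 17: reduce E->T. Stack=[E] ptr=7 lookahead=$ remaining=[$]
Step 18: accept. Stack=[E] ptr=7 lookahead=$ remaining=[$]

Answer: 7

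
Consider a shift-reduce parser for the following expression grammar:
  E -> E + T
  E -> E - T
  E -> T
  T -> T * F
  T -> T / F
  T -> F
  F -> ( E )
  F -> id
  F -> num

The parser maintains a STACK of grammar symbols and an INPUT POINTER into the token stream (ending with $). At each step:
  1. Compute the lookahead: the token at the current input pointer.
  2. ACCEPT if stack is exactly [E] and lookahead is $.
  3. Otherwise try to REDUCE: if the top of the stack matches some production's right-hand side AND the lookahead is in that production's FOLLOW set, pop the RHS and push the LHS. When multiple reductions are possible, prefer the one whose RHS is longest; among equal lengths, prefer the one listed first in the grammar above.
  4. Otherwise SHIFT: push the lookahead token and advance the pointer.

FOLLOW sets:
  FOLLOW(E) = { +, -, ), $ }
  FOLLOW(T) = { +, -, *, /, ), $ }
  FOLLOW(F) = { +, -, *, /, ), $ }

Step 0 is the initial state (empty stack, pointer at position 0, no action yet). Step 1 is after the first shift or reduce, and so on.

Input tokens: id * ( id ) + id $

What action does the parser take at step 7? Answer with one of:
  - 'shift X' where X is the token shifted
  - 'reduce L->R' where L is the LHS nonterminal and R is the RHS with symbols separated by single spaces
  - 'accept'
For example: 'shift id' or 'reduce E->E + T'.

Answer: reduce F->id

Derivation:
Step 1: shift id. Stack=[id] ptr=1 lookahead=* remaining=[* ( id ) + id $]
Step 2: reduce F->id. Stack=[F] ptr=1 lookahead=* remaining=[* ( id ) + id $]
Step 3: reduce T->F. Stack=[T] ptr=1 lookahead=* remaining=[* ( id ) + id $]
Step 4: shift *. Stack=[T *] ptr=2 lookahead=( remaining=[( id ) + id $]
Step 5: shift (. Stack=[T * (] ptr=3 lookahead=id remaining=[id ) + id $]
Step 6: shift id. Stack=[T * ( id] ptr=4 lookahead=) remaining=[) + id $]
Step 7: reduce F->id. Stack=[T * ( F] ptr=4 lookahead=) remaining=[) + id $]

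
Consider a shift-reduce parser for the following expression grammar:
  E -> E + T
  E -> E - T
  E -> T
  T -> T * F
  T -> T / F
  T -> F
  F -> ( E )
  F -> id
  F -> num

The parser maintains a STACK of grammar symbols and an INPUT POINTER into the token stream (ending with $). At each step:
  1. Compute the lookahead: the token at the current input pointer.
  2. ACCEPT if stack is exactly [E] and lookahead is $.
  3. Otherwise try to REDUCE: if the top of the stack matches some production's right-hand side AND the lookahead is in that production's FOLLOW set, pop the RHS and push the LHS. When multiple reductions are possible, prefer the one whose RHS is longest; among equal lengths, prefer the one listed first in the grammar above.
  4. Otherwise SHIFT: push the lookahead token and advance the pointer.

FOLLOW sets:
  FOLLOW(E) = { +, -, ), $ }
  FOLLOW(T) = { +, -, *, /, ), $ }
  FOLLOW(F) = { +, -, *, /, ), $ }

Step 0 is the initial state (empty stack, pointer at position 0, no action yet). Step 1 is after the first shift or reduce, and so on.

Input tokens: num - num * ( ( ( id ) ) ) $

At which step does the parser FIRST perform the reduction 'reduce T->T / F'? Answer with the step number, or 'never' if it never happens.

Answer: never

Derivation:
Step 1: shift num. Stack=[num] ptr=1 lookahead=- remaining=[- num * ( ( ( id ) ) ) $]
Step 2: reduce F->num. Stack=[F] ptr=1 lookahead=- remaining=[- num * ( ( ( id ) ) ) $]
Step 3: reduce T->F. Stack=[T] ptr=1 lookahead=- remaining=[- num * ( ( ( id ) ) ) $]
Step 4: reduce E->T. Stack=[E] ptr=1 lookahead=- remaining=[- num * ( ( ( id ) ) ) $]
Step 5: shift -. Stack=[E -] ptr=2 lookahead=num remaining=[num * ( ( ( id ) ) ) $]
Step 6: shift num. Stack=[E - num] ptr=3 lookahead=* remaining=[* ( ( ( id ) ) ) $]
Step 7: reduce F->num. Stack=[E - F] ptr=3 lookahead=* remaining=[* ( ( ( id ) ) ) $]
Step 8: reduce T->F. Stack=[E - T] ptr=3 lookahead=* remaining=[* ( ( ( id ) ) ) $]
Step 9: shift *. Stack=[E - T *] ptr=4 lookahead=( remaining=[( ( ( id ) ) ) $]
Step 10: shift (. Stack=[E - T * (] ptr=5 lookahead=( remaining=[( ( id ) ) ) $]
Step 11: shift (. Stack=[E - T * ( (] ptr=6 lookahead=( remaining=[( id ) ) ) $]
Step 12: shift (. Stack=[E - T * ( ( (] ptr=7 lookahead=id remaining=[id ) ) ) $]
Step 13: shift id. Stack=[E - T * ( ( ( id] ptr=8 lookahead=) remaining=[) ) ) $]
Step 14: reduce F->id. Stack=[E - T * ( ( ( F] ptr=8 lookahead=) remaining=[) ) ) $]
Step 15: reduce T->F. Stack=[E - T * ( ( ( T] ptr=8 lookahead=) remaining=[) ) ) $]
Step 16: reduce E->T. Stack=[E - T * ( ( ( E] ptr=8 lookahead=) remaining=[) ) ) $]
Step 17: shift ). Stack=[E - T * ( ( ( E )] ptr=9 lookahead=) remaining=[) ) $]
Step 18: reduce F->( E ). Stack=[E - T * ( ( F] ptr=9 lookahead=) remaining=[) ) $]
Step 19: reduce T->F. Stack=[E - T * ( ( T] ptr=9 lookahead=) remaining=[) ) $]
Step 20: reduce E->T. Stack=[E - T * ( ( E] ptr=9 lookahead=) remaining=[) ) $]
Step 21: shift ). Stack=[E - T * ( ( E )] ptr=10 lookahead=) remaining=[) $]
Step 22: reduce F->( E ). Stack=[E - T * ( F] ptr=10 lookahead=) remaining=[) $]
Step 23: reduce T->F. Stack=[E - T * ( T] ptr=10 lookahead=) remaining=[) $]
Step 24: reduce E->T. Stack=[E - T * ( E] ptr=10 lookahead=) remaining=[) $]
Step 25: shift ). Stack=[E - T * ( E )] ptr=11 lookahead=$ remaining=[$]
Step 26: reduce F->( E ). Stack=[E - T * F] ptr=11 lookahead=$ remaining=[$]
Step 27: reduce T->T * F. Stack=[E - T] ptr=11 lookahead=$ remaining=[$]
Step 28: reduce E->E - T. Stack=[E] ptr=11 lookahead=$ remaining=[$]
Step 29: accept. Stack=[E] ptr=11 lookahead=$ remaining=[$]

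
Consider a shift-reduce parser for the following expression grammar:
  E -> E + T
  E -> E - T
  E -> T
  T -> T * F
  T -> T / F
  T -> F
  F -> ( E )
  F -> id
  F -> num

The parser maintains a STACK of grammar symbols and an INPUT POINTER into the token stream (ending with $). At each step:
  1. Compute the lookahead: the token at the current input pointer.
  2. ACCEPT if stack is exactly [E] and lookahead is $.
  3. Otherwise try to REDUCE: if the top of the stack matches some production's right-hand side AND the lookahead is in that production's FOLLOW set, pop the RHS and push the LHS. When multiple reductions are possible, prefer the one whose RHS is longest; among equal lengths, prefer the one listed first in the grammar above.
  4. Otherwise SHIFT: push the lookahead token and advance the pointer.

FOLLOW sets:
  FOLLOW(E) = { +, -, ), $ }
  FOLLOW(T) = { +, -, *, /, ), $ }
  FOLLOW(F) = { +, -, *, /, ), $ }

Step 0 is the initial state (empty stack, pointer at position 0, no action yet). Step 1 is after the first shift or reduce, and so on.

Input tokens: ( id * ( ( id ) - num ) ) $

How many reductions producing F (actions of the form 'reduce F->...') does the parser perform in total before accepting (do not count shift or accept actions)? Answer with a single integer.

Step 1: shift (. Stack=[(] ptr=1 lookahead=id remaining=[id * ( ( id ) - num ) ) $]
Step 2: shift id. Stack=[( id] ptr=2 lookahead=* remaining=[* ( ( id ) - num ) ) $]
Step 3: reduce F->id. Stack=[( F] ptr=2 lookahead=* remaining=[* ( ( id ) - num ) ) $]
Step 4: reduce T->F. Stack=[( T] ptr=2 lookahead=* remaining=[* ( ( id ) - num ) ) $]
Step 5: shift *. Stack=[( T *] ptr=3 lookahead=( remaining=[( ( id ) - num ) ) $]
Step 6: shift (. Stack=[( T * (] ptr=4 lookahead=( remaining=[( id ) - num ) ) $]
Step 7: shift (. Stack=[( T * ( (] ptr=5 lookahead=id remaining=[id ) - num ) ) $]
Step 8: shift id. Stack=[( T * ( ( id] ptr=6 lookahead=) remaining=[) - num ) ) $]
Step 9: reduce F->id. Stack=[( T * ( ( F] ptr=6 lookahead=) remaining=[) - num ) ) $]
Step 10: reduce T->F. Stack=[( T * ( ( T] ptr=6 lookahead=) remaining=[) - num ) ) $]
Step 11: reduce E->T. Stack=[( T * ( ( E] ptr=6 lookahead=) remaining=[) - num ) ) $]
Step 12: shift ). Stack=[( T * ( ( E )] ptr=7 lookahead=- remaining=[- num ) ) $]
Step 13: reduce F->( E ). Stack=[( T * ( F] ptr=7 lookahead=- remaining=[- num ) ) $]
Step 14: reduce T->F. Stack=[( T * ( T] ptr=7 lookahead=- remaining=[- num ) ) $]
Step 15: reduce E->T. Stack=[( T * ( E] ptr=7 lookahead=- remaining=[- num ) ) $]
Step 16: shift -. Stack=[( T * ( E -] ptr=8 lookahead=num remaining=[num ) ) $]
Step 17: shift num. Stack=[( T * ( E - num] ptr=9 lookahead=) remaining=[) ) $]
Step 18: reduce F->num. Stack=[( T * ( E - F] ptr=9 lookahead=) remaining=[) ) $]
Step 19: reduce T->F. Stack=[( T * ( E - T] ptr=9 lookahead=) remaining=[) ) $]
Step 20: reduce E->E - T. Stack=[( T * ( E] ptr=9 lookahead=) remaining=[) ) $]
Step 21: shift ). Stack=[( T * ( E )] ptr=10 lookahead=) remaining=[) $]
Step 22: reduce F->( E ). Stack=[( T * F] ptr=10 lookahead=) remaining=[) $]
Step 23: reduce T->T * F. Stack=[( T] ptr=10 lookahead=) remaining=[) $]
Step 24: reduce E->T. Stack=[( E] ptr=10 lookahead=) remaining=[) $]
Step 25: shift ). Stack=[( E )] ptr=11 lookahead=$ remaining=[$]
Step 26: reduce F->( E ). Stack=[F] ptr=11 lookahead=$ remaining=[$]
Step 27: reduce T->F. Stack=[T] ptr=11 lookahead=$ remaining=[$]
Step 28: reduce E->T. Stack=[E] ptr=11 lookahead=$ remaining=[$]
Step 29: accept. Stack=[E] ptr=11 lookahead=$ remaining=[$]

Answer: 6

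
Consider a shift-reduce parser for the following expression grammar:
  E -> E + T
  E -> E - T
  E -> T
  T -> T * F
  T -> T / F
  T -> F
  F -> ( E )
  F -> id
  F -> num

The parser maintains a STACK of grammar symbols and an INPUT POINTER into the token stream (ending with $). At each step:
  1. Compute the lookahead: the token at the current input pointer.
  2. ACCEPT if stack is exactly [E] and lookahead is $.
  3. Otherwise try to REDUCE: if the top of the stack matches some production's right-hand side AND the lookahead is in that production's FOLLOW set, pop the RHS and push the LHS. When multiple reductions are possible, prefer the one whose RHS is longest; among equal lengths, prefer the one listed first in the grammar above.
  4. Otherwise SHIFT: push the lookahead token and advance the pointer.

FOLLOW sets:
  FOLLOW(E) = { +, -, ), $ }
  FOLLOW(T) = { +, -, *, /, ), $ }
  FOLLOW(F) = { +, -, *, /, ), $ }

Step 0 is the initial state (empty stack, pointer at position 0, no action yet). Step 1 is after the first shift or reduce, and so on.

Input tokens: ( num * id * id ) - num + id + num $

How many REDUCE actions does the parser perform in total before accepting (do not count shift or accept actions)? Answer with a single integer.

Answer: 19

Derivation:
Step 1: shift (. Stack=[(] ptr=1 lookahead=num remaining=[num * id * id ) - num + id + num $]
Step 2: shift num. Stack=[( num] ptr=2 lookahead=* remaining=[* id * id ) - num + id + num $]
Step 3: reduce F->num. Stack=[( F] ptr=2 lookahead=* remaining=[* id * id ) - num + id + num $]
Step 4: reduce T->F. Stack=[( T] ptr=2 lookahead=* remaining=[* id * id ) - num + id + num $]
Step 5: shift *. Stack=[( T *] ptr=3 lookahead=id remaining=[id * id ) - num + id + num $]
Step 6: shift id. Stack=[( T * id] ptr=4 lookahead=* remaining=[* id ) - num + id + num $]
Step 7: reduce F->id. Stack=[( T * F] ptr=4 lookahead=* remaining=[* id ) - num + id + num $]
Step 8: reduce T->T * F. Stack=[( T] ptr=4 lookahead=* remaining=[* id ) - num + id + num $]
Step 9: shift *. Stack=[( T *] ptr=5 lookahead=id remaining=[id ) - num + id + num $]
Step 10: shift id. Stack=[( T * id] ptr=6 lookahead=) remaining=[) - num + id + num $]
Step 11: reduce F->id. Stack=[( T * F] ptr=6 lookahead=) remaining=[) - num + id + num $]
Step 12: reduce T->T * F. Stack=[( T] ptr=6 lookahead=) remaining=[) - num + id + num $]
Step 13: reduce E->T. Stack=[( E] ptr=6 lookahead=) remaining=[) - num + id + num $]
Step 14: shift ). Stack=[( E )] ptr=7 lookahead=- remaining=[- num + id + num $]
Step 15: reduce F->( E ). Stack=[F] ptr=7 lookahead=- remaining=[- num + id + num $]
Step 16: reduce T->F. Stack=[T] ptr=7 lookahead=- remaining=[- num + id + num $]
Step 17: reduce E->T. Stack=[E] ptr=7 lookahead=- remaining=[- num + id + num $]
Step 18: shift -. Stack=[E -] ptr=8 lookahead=num remaining=[num + id + num $]
Step 19: shift num. Stack=[E - num] ptr=9 lookahead=+ remaining=[+ id + num $]
Step 20: reduce F->num. Stack=[E - F] ptr=9 lookahead=+ remaining=[+ id + num $]
Step 21: reduce T->F. Stack=[E - T] ptr=9 lookahead=+ remaining=[+ id + num $]
Step 22: reduce E->E - T. Stack=[E] ptr=9 lookahead=+ remaining=[+ id + num $]
Step 23: shift +. Stack=[E +] ptr=10 lookahead=id remaining=[id + num $]
Step 24: shift id. Stack=[E + id] ptr=11 lookahead=+ remaining=[+ num $]
Step 25: reduce F->id. Stack=[E + F] ptr=11 lookahead=+ remaining=[+ num $]
Step 26: reduce T->F. Stack=[E + T] ptr=11 lookahead=+ remaining=[+ num $]
Step 27: reduce E->E + T. Stack=[E] ptr=11 lookahead=+ remaining=[+ num $]
Step 28: shift +. Stack=[E +] ptr=12 lookahead=num remaining=[num $]
Step 29: shift num. Stack=[E + num] ptr=13 lookahead=$ remaining=[$]
Step 30: reduce F->num. Stack=[E + F] ptr=13 lookahead=$ remaining=[$]
Step 31: reduce T->F. Stack=[E + T] ptr=13 lookahead=$ remaining=[$]
Step 32: reduce E->E + T. Stack=[E] ptr=13 lookahead=$ remaining=[$]
Step 33: accept. Stack=[E] ptr=13 lookahead=$ remaining=[$]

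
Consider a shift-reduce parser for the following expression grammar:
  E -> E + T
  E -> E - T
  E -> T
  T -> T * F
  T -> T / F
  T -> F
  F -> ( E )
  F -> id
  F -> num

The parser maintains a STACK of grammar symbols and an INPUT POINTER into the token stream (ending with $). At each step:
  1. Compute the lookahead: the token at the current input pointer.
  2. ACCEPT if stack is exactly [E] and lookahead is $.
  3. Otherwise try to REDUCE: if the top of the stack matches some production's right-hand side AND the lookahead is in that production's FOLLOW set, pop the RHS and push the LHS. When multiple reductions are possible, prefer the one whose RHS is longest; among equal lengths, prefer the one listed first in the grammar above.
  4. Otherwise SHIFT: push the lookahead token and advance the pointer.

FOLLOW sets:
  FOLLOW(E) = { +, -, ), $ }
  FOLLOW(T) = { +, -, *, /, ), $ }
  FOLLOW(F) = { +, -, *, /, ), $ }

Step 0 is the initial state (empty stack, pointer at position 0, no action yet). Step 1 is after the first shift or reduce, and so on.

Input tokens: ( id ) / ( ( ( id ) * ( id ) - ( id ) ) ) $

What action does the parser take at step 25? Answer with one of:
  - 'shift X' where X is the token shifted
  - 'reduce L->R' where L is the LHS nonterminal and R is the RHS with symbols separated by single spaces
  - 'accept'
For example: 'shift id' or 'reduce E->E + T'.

Step 1: shift (. Stack=[(] ptr=1 lookahead=id remaining=[id ) / ( ( ( id ) * ( id ) - ( id ) ) ) $]
Step 2: shift id. Stack=[( id] ptr=2 lookahead=) remaining=[) / ( ( ( id ) * ( id ) - ( id ) ) ) $]
Step 3: reduce F->id. Stack=[( F] ptr=2 lookahead=) remaining=[) / ( ( ( id ) * ( id ) - ( id ) ) ) $]
Step 4: reduce T->F. Stack=[( T] ptr=2 lookahead=) remaining=[) / ( ( ( id ) * ( id ) - ( id ) ) ) $]
Step 5: reduce E->T. Stack=[( E] ptr=2 lookahead=) remaining=[) / ( ( ( id ) * ( id ) - ( id ) ) ) $]
Step 6: shift ). Stack=[( E )] ptr=3 lookahead=/ remaining=[/ ( ( ( id ) * ( id ) - ( id ) ) ) $]
Step 7: reduce F->( E ). Stack=[F] ptr=3 lookahead=/ remaining=[/ ( ( ( id ) * ( id ) - ( id ) ) ) $]
Step 8: reduce T->F. Stack=[T] ptr=3 lookahead=/ remaining=[/ ( ( ( id ) * ( id ) - ( id ) ) ) $]
Step 9: shift /. Stack=[T /] ptr=4 lookahead=( remaining=[( ( ( id ) * ( id ) - ( id ) ) ) $]
Step 10: shift (. Stack=[T / (] ptr=5 lookahead=( remaining=[( ( id ) * ( id ) - ( id ) ) ) $]
Step 11: shift (. Stack=[T / ( (] ptr=6 lookahead=( remaining=[( id ) * ( id ) - ( id ) ) ) $]
Step 12: shift (. Stack=[T / ( ( (] ptr=7 lookahead=id remaining=[id ) * ( id ) - ( id ) ) ) $]
Step 13: shift id. Stack=[T / ( ( ( id] ptr=8 lookahead=) remaining=[) * ( id ) - ( id ) ) ) $]
Step 14: reduce F->id. Stack=[T / ( ( ( F] ptr=8 lookahead=) remaining=[) * ( id ) - ( id ) ) ) $]
Step 15: reduce T->F. Stack=[T / ( ( ( T] ptr=8 lookahead=) remaining=[) * ( id ) - ( id ) ) ) $]
Step 16: reduce E->T. Stack=[T / ( ( ( E] ptr=8 lookahead=) remaining=[) * ( id ) - ( id ) ) ) $]
Step 17: shift ). Stack=[T / ( ( ( E )] ptr=9 lookahead=* remaining=[* ( id ) - ( id ) ) ) $]
Step 18: reduce F->( E ). Stack=[T / ( ( F] ptr=9 lookahead=* remaining=[* ( id ) - ( id ) ) ) $]
Step 19: reduce T->F. Stack=[T / ( ( T] ptr=9 lookahead=* remaining=[* ( id ) - ( id ) ) ) $]
Step 20: shift *. Stack=[T / ( ( T *] ptr=10 lookahead=( remaining=[( id ) - ( id ) ) ) $]
Step 21: shift (. Stack=[T / ( ( T * (] ptr=11 lookahead=id remaining=[id ) - ( id ) ) ) $]
Step 22: shift id. Stack=[T / ( ( T * ( id] ptr=12 lookahead=) remaining=[) - ( id ) ) ) $]
Step 23: reduce F->id. Stack=[T / ( ( T * ( F] ptr=12 lookahead=) remaining=[) - ( id ) ) ) $]
Step 24: reduce T->F. Stack=[T / ( ( T * ( T] ptr=12 lookahead=) remaining=[) - ( id ) ) ) $]
Step 25: reduce E->T. Stack=[T / ( ( T * ( E] ptr=12 lookahead=) remaining=[) - ( id ) ) ) $]

Answer: reduce E->T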